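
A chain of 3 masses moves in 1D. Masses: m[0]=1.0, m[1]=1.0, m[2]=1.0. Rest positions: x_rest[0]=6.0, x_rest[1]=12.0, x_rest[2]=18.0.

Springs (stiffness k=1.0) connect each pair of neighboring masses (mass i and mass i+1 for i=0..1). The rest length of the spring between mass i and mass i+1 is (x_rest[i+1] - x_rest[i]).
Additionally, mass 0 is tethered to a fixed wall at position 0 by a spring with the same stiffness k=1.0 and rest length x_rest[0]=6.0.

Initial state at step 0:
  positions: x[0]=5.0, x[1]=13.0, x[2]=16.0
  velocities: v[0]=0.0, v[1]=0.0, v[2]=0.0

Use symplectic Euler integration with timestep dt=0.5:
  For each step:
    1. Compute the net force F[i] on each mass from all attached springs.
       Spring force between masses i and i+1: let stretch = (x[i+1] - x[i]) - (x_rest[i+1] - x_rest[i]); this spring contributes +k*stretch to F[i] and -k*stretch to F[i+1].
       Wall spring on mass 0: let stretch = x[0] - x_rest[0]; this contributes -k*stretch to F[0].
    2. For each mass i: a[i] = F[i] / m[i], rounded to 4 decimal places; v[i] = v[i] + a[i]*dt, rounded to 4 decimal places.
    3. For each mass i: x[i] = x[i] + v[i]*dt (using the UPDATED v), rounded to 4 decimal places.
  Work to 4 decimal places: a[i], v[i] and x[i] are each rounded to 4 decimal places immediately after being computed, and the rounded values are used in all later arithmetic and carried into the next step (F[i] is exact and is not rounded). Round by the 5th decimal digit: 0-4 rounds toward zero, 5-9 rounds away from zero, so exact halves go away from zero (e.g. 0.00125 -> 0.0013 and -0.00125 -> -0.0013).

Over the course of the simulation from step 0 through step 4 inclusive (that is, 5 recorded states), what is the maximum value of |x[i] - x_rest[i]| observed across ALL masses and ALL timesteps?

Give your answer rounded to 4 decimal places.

Answer: 2.2969

Derivation:
Step 0: x=[5.0000 13.0000 16.0000] v=[0.0000 0.0000 0.0000]
Step 1: x=[5.7500 11.7500 16.7500] v=[1.5000 -2.5000 1.5000]
Step 2: x=[6.5625 10.2500 17.7500] v=[1.6250 -3.0000 2.0000]
Step 3: x=[6.6563 9.7031 18.3750] v=[0.1875 -1.0938 1.2500]
Step 4: x=[5.8477 10.5625 18.3320] v=[-1.6173 1.7188 -0.0860]
Max displacement = 2.2969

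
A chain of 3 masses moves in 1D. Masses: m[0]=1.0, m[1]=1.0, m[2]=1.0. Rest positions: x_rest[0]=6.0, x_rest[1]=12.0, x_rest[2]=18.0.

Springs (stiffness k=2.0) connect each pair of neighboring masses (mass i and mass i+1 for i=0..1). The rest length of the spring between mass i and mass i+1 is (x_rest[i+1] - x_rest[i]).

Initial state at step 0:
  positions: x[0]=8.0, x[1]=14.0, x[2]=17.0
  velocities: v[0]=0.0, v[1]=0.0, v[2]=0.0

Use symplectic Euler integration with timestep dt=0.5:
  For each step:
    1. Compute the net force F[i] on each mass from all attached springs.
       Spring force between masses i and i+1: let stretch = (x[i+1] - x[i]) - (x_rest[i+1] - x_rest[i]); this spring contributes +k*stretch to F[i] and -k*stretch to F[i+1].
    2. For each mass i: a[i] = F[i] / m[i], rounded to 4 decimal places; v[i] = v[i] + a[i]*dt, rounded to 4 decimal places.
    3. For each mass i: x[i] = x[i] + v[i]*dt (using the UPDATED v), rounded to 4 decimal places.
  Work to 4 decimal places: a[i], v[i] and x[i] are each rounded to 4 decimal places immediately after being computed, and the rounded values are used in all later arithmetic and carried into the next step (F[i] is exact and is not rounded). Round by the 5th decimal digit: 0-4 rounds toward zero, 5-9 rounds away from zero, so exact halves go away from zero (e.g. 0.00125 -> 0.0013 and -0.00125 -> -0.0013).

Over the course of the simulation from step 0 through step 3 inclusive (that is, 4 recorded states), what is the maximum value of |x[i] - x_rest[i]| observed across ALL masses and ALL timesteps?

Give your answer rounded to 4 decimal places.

Step 0: x=[8.0000 14.0000 17.0000] v=[0.0000 0.0000 0.0000]
Step 1: x=[8.0000 12.5000 18.5000] v=[0.0000 -3.0000 3.0000]
Step 2: x=[7.2500 11.7500 20.0000] v=[-1.5000 -1.5000 3.0000]
Step 3: x=[5.7500 12.8750 20.3750] v=[-3.0000 2.2500 0.7500]
Max displacement = 2.3750

Answer: 2.3750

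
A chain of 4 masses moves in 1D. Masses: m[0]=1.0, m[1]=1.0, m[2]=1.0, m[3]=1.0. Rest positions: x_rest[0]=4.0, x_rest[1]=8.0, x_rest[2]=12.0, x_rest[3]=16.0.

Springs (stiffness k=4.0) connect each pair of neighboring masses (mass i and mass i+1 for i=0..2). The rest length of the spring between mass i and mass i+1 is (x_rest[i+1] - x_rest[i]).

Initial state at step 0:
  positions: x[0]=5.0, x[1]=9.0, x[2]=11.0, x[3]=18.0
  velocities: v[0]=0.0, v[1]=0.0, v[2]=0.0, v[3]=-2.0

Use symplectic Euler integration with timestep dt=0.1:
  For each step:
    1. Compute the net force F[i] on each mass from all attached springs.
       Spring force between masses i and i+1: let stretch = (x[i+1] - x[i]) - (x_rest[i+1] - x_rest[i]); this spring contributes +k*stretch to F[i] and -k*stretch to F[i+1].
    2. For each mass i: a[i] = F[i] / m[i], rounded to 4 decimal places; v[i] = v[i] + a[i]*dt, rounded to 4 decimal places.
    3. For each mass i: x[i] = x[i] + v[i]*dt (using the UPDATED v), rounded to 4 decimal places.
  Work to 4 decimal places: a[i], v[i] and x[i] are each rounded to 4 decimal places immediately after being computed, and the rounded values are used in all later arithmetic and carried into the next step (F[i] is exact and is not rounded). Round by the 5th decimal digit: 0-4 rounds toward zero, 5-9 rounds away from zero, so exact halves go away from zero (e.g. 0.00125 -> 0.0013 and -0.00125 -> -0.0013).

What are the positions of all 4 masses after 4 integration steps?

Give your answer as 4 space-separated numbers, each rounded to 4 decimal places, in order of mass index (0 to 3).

Step 0: x=[5.0000 9.0000 11.0000 18.0000] v=[0.0000 0.0000 0.0000 -2.0000]
Step 1: x=[5.0000 8.9200 11.2000 17.6800] v=[0.0000 -0.8000 2.0000 -3.2000]
Step 2: x=[4.9968 8.7744 11.5680 17.2608] v=[-0.0320 -1.4560 3.6800 -4.1920]
Step 3: x=[4.9847 8.5894 12.0520 16.7739] v=[-0.1210 -1.8496 4.8397 -4.8691]
Step 4: x=[4.9568 8.3988 12.5863 16.2581] v=[-0.2791 -1.9064 5.3434 -5.1579]

Answer: 4.9568 8.3988 12.5863 16.2581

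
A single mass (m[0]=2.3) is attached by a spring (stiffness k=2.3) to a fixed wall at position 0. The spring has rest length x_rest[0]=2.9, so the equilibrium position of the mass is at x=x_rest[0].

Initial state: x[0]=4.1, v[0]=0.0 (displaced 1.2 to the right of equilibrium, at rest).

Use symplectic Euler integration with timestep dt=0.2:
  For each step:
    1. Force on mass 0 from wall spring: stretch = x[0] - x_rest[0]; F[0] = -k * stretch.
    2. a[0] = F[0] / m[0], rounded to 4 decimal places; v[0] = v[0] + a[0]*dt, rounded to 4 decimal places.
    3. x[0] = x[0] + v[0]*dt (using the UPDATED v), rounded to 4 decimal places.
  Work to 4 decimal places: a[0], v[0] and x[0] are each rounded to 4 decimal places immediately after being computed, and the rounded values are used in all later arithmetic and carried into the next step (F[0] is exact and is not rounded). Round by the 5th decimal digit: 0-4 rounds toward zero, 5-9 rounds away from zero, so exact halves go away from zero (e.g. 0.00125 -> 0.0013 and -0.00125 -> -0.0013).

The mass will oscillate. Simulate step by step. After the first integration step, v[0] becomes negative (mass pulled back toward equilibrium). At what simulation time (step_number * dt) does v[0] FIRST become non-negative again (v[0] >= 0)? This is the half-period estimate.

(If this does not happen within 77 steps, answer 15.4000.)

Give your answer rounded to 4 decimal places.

Answer: 3.2000

Derivation:
Step 0: x=[4.1000] v=[0.0000]
Step 1: x=[4.0520] v=[-0.2400]
Step 2: x=[3.9579] v=[-0.4704]
Step 3: x=[3.8215] v=[-0.6820]
Step 4: x=[3.6482] v=[-0.8663]
Step 5: x=[3.4450] v=[-1.0159]
Step 6: x=[3.2200] v=[-1.1249]
Step 7: x=[2.9822] v=[-1.1889]
Step 8: x=[2.7411] v=[-1.2053]
Step 9: x=[2.5064] v=[-1.1735]
Step 10: x=[2.2874] v=[-1.0948]
Step 11: x=[2.0929] v=[-0.9723]
Step 12: x=[1.9307] v=[-0.8109]
Step 13: x=[1.8073] v=[-0.6170]
Step 14: x=[1.7276] v=[-0.3985]
Step 15: x=[1.6948] v=[-0.1640]
Step 16: x=[1.7102] v=[0.0770]
First v>=0 after going negative at step 16, time=3.2000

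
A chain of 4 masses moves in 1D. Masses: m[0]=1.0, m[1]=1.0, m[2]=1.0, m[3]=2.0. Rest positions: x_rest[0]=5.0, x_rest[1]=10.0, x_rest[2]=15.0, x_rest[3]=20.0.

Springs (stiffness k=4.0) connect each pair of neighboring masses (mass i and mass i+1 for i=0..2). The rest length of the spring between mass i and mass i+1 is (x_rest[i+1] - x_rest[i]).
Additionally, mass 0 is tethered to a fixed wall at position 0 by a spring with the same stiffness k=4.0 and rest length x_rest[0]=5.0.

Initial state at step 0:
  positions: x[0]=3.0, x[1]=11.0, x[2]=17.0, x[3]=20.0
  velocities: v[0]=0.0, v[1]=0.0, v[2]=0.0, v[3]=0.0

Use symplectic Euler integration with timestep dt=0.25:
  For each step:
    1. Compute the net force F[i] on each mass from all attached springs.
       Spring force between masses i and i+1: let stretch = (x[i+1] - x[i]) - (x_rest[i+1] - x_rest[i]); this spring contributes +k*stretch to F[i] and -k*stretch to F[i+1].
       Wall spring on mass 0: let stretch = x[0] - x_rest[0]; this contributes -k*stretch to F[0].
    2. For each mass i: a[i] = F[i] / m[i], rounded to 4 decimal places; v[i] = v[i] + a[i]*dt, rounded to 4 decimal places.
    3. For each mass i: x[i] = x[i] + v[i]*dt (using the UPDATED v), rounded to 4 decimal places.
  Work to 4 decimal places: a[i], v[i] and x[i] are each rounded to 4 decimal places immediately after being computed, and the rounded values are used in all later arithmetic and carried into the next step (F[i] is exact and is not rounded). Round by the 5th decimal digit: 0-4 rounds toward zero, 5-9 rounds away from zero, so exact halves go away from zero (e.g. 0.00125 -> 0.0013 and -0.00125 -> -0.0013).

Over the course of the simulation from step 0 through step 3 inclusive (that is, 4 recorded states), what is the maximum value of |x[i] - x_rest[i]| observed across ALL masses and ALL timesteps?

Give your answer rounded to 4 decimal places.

Answer: 2.2188

Derivation:
Step 0: x=[3.0000 11.0000 17.0000 20.0000] v=[0.0000 0.0000 0.0000 0.0000]
Step 1: x=[4.2500 10.5000 16.2500 20.2500] v=[5.0000 -2.0000 -3.0000 1.0000]
Step 2: x=[6.0000 9.8750 15.0625 20.6250] v=[7.0000 -2.5000 -4.7500 1.5000]
Step 3: x=[7.2188 9.5781 13.9688 20.9297] v=[4.8750 -1.1875 -4.3750 1.2188]
Max displacement = 2.2188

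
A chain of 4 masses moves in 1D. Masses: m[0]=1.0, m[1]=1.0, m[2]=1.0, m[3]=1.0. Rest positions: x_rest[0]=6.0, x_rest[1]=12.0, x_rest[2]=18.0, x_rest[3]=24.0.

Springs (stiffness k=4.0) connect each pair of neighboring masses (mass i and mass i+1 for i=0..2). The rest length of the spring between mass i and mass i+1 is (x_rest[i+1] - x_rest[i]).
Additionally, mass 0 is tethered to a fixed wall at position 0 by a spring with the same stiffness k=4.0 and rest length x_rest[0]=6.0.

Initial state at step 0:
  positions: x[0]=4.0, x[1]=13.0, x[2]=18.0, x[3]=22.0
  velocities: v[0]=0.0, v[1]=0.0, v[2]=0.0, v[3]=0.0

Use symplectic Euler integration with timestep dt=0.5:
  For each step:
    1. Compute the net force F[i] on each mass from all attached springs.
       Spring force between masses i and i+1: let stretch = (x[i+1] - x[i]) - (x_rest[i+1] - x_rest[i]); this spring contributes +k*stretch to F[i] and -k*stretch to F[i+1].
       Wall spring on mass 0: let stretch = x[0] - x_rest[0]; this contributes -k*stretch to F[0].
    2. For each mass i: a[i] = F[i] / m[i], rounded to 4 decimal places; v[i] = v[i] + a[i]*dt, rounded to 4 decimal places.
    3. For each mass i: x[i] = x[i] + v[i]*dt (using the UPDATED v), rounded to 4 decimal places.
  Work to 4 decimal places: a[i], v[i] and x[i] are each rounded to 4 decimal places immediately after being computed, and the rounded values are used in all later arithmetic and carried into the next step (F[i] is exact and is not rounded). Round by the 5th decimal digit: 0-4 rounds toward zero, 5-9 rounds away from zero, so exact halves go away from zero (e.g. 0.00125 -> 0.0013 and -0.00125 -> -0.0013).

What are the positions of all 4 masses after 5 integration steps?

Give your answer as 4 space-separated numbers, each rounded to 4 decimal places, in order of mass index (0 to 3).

Step 0: x=[4.0000 13.0000 18.0000 22.0000] v=[0.0000 0.0000 0.0000 0.0000]
Step 1: x=[9.0000 9.0000 17.0000 24.0000] v=[10.0000 -8.0000 -2.0000 4.0000]
Step 2: x=[5.0000 13.0000 15.0000 25.0000] v=[-8.0000 8.0000 -4.0000 2.0000]
Step 3: x=[4.0000 11.0000 21.0000 22.0000] v=[-2.0000 -4.0000 12.0000 -6.0000]
Step 4: x=[6.0000 12.0000 18.0000 24.0000] v=[4.0000 2.0000 -6.0000 4.0000]
Step 5: x=[8.0000 13.0000 15.0000 26.0000] v=[4.0000 2.0000 -6.0000 4.0000]

Answer: 8.0000 13.0000 15.0000 26.0000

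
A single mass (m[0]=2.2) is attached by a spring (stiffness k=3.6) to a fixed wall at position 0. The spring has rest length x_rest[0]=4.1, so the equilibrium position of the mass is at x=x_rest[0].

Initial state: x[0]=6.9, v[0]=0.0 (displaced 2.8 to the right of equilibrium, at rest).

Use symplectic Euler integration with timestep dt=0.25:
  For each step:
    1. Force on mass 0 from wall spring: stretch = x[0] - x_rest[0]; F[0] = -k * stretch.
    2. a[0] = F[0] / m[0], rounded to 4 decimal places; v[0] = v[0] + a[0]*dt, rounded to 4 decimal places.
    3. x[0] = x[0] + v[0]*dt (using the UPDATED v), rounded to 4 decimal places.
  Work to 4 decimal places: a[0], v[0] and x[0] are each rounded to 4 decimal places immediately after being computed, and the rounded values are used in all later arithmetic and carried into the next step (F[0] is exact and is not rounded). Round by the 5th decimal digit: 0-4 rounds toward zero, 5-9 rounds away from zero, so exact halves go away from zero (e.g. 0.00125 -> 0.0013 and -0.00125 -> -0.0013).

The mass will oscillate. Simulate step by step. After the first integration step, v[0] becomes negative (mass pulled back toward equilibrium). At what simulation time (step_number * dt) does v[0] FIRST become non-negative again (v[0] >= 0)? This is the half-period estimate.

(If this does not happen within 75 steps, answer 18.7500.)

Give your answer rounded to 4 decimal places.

Answer: 2.5000

Derivation:
Step 0: x=[6.9000] v=[0.0000]
Step 1: x=[6.6136] v=[-1.1455]
Step 2: x=[6.0702] v=[-2.1738]
Step 3: x=[5.3253] v=[-2.9798]
Step 4: x=[4.4550] v=[-3.4811]
Step 5: x=[3.5484] v=[-3.6263]
Step 6: x=[2.6982] v=[-3.4007]
Step 7: x=[1.9914] v=[-2.8272]
Step 8: x=[1.5003] v=[-1.9646]
Step 9: x=[1.2750] v=[-0.9011]
Step 10: x=[1.3387] v=[0.2546]
First v>=0 after going negative at step 10, time=2.5000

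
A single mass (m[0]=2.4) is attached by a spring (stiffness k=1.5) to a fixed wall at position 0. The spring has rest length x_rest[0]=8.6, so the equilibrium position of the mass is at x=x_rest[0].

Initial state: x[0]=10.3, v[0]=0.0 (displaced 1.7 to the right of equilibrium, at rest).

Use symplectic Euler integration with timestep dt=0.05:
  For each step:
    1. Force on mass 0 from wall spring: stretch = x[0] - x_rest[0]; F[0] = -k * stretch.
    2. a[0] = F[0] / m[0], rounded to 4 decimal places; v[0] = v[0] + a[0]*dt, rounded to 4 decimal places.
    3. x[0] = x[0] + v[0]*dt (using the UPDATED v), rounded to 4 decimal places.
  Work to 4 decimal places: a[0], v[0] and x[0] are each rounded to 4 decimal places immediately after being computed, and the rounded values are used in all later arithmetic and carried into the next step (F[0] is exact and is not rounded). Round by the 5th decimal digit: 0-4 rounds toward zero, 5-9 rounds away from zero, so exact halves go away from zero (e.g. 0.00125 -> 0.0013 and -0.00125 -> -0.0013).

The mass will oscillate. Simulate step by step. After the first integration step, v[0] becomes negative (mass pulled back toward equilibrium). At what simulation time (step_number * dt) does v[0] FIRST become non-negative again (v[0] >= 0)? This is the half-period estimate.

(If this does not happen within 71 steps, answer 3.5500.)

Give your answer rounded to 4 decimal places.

Step 0: x=[10.3000] v=[0.0000]
Step 1: x=[10.2973] v=[-0.0531]
Step 2: x=[10.2920] v=[-0.1061]
Step 3: x=[10.2841] v=[-0.1590]
Step 4: x=[10.2735] v=[-0.2116]
Step 5: x=[10.2603] v=[-0.2639]
Step 6: x=[10.2445] v=[-0.3158]
Step 7: x=[10.2261] v=[-0.3672]
Step 8: x=[10.2052] v=[-0.4180]
Step 9: x=[10.1818] v=[-0.4682]
Step 10: x=[10.1559] v=[-0.5176]
Step 11: x=[10.1276] v=[-0.5662]
Step 12: x=[10.0969] v=[-0.6139]
Step 13: x=[10.0639] v=[-0.6607]
Step 14: x=[10.0286] v=[-0.7064]
Step 15: x=[9.9911] v=[-0.7510]
Step 16: x=[9.9514] v=[-0.7945]
Step 17: x=[9.9096] v=[-0.8367]
Step 18: x=[9.8657] v=[-0.8776]
Step 19: x=[9.8198] v=[-0.9172]
Step 20: x=[9.7720] v=[-0.9553]
Step 21: x=[9.7224] v=[-0.9919]
Step 22: x=[9.6711] v=[-1.0270]
Step 23: x=[9.6181] v=[-1.0605]
Step 24: x=[9.5635] v=[-1.0923]
Step 25: x=[9.5074] v=[-1.1224]
Step 26: x=[9.4499] v=[-1.1508]
Step 27: x=[9.3910] v=[-1.1774]
Step 28: x=[9.3309] v=[-1.2021]
Step 29: x=[9.2697] v=[-1.2249]
Step 30: x=[9.2074] v=[-1.2458]
Step 31: x=[9.1442] v=[-1.2648]
Step 32: x=[9.0801] v=[-1.2818]
Step 33: x=[9.0153] v=[-1.2968]
Step 34: x=[8.9498] v=[-1.3098]
Step 35: x=[8.8838] v=[-1.3207]
Step 36: x=[8.8173] v=[-1.3296]
Step 37: x=[8.7505] v=[-1.3364]
Step 38: x=[8.6834] v=[-1.3411]
Step 39: x=[8.6162] v=[-1.3437]
Step 40: x=[8.5490] v=[-1.3442]
Step 41: x=[8.4819] v=[-1.3426]
Step 42: x=[8.4150] v=[-1.3389]
Step 43: x=[8.3483] v=[-1.3331]
Step 44: x=[8.2820] v=[-1.3252]
Step 45: x=[8.2162] v=[-1.3153]
Step 46: x=[8.1510] v=[-1.3033]
Step 47: x=[8.0865] v=[-1.2893]
Step 48: x=[8.0228] v=[-1.2733]
Step 49: x=[7.9600] v=[-1.2553]
Step 50: x=[7.8982] v=[-1.2353]
Step 51: x=[7.8375] v=[-1.2134]
Step 52: x=[7.7780] v=[-1.1896]
Step 53: x=[7.7198] v=[-1.1639]
Step 54: x=[7.6630] v=[-1.1364]
Step 55: x=[7.6076] v=[-1.1071]
Step 56: x=[7.5538] v=[-1.0761]
Step 57: x=[7.5016] v=[-1.0434]
Step 58: x=[7.4511] v=[-1.0091]
Step 59: x=[7.4024] v=[-0.9732]
Step 60: x=[7.3556] v=[-0.9358]
Step 61: x=[7.3108] v=[-0.8969]
Step 62: x=[7.2680] v=[-0.8566]
Step 63: x=[7.2273] v=[-0.8150]
Step 64: x=[7.1887] v=[-0.7721]
Step 65: x=[7.1523] v=[-0.7280]
Step 66: x=[7.1182] v=[-0.6828]
Step 67: x=[7.0864] v=[-0.6365]
Step 68: x=[7.0569] v=[-0.5892]
Step 69: x=[7.0299] v=[-0.5410]
Step 70: x=[7.0053] v=[-0.4919]
Step 71: x=[6.9832] v=[-0.4421]
v[0] did not become non-negative within 71 steps; using fallback time=3.5500

Answer: 3.5500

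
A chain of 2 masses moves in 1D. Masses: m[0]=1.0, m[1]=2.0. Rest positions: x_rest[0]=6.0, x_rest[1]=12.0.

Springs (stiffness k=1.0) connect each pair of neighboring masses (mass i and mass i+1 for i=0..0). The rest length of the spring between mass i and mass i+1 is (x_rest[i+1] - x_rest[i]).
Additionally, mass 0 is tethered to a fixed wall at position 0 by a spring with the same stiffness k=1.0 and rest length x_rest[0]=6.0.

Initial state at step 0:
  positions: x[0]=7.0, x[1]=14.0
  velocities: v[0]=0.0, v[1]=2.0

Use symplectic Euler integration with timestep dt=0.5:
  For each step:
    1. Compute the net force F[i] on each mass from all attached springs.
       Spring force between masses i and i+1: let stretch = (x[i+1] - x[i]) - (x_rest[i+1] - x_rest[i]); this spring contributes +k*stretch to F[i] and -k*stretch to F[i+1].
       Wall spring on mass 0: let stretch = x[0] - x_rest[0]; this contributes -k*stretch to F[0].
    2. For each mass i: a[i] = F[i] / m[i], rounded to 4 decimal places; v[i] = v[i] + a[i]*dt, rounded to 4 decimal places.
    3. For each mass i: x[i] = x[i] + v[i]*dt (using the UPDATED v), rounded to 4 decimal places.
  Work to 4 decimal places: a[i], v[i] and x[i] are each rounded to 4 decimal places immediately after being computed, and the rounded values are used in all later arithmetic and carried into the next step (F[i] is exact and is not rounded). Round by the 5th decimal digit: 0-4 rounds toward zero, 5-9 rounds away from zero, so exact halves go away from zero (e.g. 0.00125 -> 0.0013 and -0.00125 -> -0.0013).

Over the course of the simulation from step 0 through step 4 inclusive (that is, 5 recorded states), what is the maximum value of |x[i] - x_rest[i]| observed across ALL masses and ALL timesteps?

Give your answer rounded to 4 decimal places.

Answer: 3.9526

Derivation:
Step 0: x=[7.0000 14.0000] v=[0.0000 2.0000]
Step 1: x=[7.0000 14.8750] v=[0.0000 1.7500]
Step 2: x=[7.2188 15.5157] v=[0.4375 1.2813]
Step 3: x=[7.7071 15.8693] v=[0.9766 0.7071]
Step 4: x=[8.3092 15.9526] v=[1.2042 0.1666]
Max displacement = 3.9526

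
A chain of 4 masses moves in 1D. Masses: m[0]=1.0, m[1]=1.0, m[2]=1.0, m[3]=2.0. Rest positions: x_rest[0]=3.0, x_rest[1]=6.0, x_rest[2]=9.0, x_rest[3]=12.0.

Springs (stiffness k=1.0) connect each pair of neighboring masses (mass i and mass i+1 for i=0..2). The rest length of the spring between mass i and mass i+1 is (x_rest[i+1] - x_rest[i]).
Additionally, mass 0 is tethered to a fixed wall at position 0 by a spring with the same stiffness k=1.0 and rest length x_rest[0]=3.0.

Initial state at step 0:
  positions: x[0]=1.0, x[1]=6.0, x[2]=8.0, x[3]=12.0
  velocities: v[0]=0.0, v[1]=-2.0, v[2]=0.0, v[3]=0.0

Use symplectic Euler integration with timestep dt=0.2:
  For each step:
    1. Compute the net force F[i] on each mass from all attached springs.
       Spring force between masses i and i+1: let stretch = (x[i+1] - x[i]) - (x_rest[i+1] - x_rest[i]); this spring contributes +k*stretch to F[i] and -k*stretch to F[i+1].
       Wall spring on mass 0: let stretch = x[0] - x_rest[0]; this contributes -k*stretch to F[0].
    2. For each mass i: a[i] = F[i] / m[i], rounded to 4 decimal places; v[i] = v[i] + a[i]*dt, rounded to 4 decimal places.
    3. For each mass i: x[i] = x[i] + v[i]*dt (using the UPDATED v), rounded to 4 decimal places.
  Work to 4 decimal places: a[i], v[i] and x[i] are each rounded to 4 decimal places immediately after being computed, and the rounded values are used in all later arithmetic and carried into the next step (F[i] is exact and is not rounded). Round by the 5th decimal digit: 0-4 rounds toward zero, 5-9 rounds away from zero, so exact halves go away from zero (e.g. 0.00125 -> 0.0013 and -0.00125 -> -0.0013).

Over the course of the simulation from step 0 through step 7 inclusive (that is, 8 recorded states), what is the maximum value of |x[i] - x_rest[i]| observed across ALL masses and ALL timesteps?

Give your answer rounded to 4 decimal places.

Answer: 2.8873

Derivation:
Step 0: x=[1.0000 6.0000 8.0000 12.0000] v=[0.0000 -2.0000 0.0000 0.0000]
Step 1: x=[1.1600 5.4800 8.0800 11.9800] v=[0.8000 -2.6000 0.4000 -0.1000]
Step 2: x=[1.4464 4.8912 8.2120 11.9420] v=[1.4320 -2.9440 0.6600 -0.1900]
Step 3: x=[1.8127 4.2974 8.3604 11.8894] v=[1.8317 -2.9688 0.7418 -0.2630]
Step 4: x=[2.2059 3.7668 8.4874 11.8262] v=[1.9661 -2.6531 0.6350 -0.3159]
Step 5: x=[2.5733 3.3626 8.5591 11.7562] v=[1.8371 -2.0212 0.3586 -0.3498]
Step 6: x=[2.8694 3.1346 8.5508 11.6823] v=[1.4803 -1.1398 -0.0413 -0.3695]
Step 7: x=[3.0613 3.1127 8.4512 11.6058] v=[0.9595 -0.1096 -0.4982 -0.3827]
Max displacement = 2.8873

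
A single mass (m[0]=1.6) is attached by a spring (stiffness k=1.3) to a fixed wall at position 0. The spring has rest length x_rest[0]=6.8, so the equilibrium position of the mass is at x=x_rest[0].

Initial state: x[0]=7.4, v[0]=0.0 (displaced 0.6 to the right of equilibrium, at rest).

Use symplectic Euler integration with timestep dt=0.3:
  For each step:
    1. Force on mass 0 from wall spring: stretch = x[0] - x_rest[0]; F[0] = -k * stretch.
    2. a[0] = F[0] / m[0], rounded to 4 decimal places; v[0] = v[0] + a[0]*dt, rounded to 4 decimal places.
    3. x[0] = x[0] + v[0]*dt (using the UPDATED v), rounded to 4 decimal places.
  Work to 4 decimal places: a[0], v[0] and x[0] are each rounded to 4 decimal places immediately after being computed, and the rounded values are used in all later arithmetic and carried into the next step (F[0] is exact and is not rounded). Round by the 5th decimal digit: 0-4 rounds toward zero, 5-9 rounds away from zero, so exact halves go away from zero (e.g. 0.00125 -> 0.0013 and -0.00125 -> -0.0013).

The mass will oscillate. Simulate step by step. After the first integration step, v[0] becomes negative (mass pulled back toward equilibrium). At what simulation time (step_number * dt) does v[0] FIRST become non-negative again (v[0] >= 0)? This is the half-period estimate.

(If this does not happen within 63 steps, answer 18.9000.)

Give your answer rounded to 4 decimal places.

Step 0: x=[7.4000] v=[0.0000]
Step 1: x=[7.3561] v=[-0.1463]
Step 2: x=[7.2716] v=[-0.2818]
Step 3: x=[7.1526] v=[-0.3968]
Step 4: x=[7.0078] v=[-0.4828]
Step 5: x=[6.8478] v=[-0.5334]
Step 6: x=[6.6843] v=[-0.5450]
Step 7: x=[6.5293] v=[-0.5168]
Step 8: x=[6.3941] v=[-0.4508]
Step 9: x=[6.2885] v=[-0.3519]
Step 10: x=[6.2203] v=[-0.2272]
Step 11: x=[6.1945] v=[-0.0859]
Step 12: x=[6.2130] v=[0.0617]
First v>=0 after going negative at step 12, time=3.6000

Answer: 3.6000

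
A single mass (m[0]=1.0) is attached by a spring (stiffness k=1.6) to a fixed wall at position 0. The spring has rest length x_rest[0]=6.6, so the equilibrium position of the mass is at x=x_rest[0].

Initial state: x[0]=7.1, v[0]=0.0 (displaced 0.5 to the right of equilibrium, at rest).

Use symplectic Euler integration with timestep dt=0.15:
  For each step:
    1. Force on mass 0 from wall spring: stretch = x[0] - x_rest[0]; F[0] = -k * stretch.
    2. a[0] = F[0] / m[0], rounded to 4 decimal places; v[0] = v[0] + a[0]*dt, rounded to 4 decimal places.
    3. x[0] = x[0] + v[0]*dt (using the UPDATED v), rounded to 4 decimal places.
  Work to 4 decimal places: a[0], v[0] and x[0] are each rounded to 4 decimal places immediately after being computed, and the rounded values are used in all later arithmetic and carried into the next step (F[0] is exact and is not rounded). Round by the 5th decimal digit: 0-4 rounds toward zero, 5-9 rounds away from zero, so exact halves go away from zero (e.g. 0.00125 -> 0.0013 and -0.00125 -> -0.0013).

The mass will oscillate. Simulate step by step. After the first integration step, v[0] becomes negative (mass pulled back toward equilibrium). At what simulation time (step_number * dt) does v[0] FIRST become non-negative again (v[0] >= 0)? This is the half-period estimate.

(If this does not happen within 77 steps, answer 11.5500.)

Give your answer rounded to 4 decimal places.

Step 0: x=[7.1000] v=[0.0000]
Step 1: x=[7.0820] v=[-0.1200]
Step 2: x=[7.0466] v=[-0.2357]
Step 3: x=[6.9952] v=[-0.3429]
Step 4: x=[6.9295] v=[-0.4377]
Step 5: x=[6.8520] v=[-0.5168]
Step 6: x=[6.7654] v=[-0.5773]
Step 7: x=[6.6729] v=[-0.6170]
Step 8: x=[6.5777] v=[-0.6345]
Step 9: x=[6.4833] v=[-0.6291]
Step 10: x=[6.3931] v=[-0.6011]
Step 11: x=[6.3104] v=[-0.5515]
Step 12: x=[6.2381] v=[-0.4820]
Step 13: x=[6.1788] v=[-0.3952]
Step 14: x=[6.1347] v=[-0.2941]
Step 15: x=[6.1073] v=[-0.1824]
Step 16: x=[6.0977] v=[-0.0642]
Step 17: x=[6.1062] v=[0.0564]
First v>=0 after going negative at step 17, time=2.5500

Answer: 2.5500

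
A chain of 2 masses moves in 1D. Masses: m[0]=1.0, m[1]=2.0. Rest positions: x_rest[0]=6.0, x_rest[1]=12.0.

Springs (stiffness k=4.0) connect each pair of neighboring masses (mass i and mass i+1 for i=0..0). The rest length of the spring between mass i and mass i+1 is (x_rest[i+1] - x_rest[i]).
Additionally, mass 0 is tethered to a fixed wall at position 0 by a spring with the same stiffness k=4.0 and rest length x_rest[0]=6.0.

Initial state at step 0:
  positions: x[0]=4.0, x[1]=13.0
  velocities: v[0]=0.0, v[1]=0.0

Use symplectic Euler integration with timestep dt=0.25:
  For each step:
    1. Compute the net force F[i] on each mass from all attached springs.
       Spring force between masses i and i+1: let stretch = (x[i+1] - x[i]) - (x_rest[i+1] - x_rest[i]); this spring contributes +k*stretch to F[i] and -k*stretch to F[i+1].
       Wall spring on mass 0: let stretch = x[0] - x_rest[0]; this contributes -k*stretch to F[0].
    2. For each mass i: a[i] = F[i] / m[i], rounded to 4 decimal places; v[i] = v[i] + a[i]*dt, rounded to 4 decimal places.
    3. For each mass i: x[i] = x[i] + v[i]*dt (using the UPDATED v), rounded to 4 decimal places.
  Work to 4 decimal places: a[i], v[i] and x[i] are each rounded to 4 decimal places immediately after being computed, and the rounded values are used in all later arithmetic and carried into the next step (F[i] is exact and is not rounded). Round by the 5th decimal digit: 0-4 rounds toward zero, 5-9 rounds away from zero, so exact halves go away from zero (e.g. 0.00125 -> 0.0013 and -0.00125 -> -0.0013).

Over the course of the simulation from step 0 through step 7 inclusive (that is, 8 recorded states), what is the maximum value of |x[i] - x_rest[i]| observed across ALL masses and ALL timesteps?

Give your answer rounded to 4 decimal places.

Step 0: x=[4.0000 13.0000] v=[0.0000 0.0000]
Step 1: x=[5.2500 12.6250] v=[5.0000 -1.5000]
Step 2: x=[7.0313 12.0781] v=[7.1250 -2.1875]
Step 3: x=[8.3164 11.6504] v=[5.1405 -1.7109]
Step 4: x=[8.3559 11.5559] v=[0.1581 -0.3779]
Step 5: x=[7.1065 11.8114] v=[-4.9978 1.0221]
Step 6: x=[5.2567 12.2288] v=[-7.3994 1.6697]
Step 7: x=[3.8357 12.5247] v=[-5.6840 1.1837]
Max displacement = 2.3559

Answer: 2.3559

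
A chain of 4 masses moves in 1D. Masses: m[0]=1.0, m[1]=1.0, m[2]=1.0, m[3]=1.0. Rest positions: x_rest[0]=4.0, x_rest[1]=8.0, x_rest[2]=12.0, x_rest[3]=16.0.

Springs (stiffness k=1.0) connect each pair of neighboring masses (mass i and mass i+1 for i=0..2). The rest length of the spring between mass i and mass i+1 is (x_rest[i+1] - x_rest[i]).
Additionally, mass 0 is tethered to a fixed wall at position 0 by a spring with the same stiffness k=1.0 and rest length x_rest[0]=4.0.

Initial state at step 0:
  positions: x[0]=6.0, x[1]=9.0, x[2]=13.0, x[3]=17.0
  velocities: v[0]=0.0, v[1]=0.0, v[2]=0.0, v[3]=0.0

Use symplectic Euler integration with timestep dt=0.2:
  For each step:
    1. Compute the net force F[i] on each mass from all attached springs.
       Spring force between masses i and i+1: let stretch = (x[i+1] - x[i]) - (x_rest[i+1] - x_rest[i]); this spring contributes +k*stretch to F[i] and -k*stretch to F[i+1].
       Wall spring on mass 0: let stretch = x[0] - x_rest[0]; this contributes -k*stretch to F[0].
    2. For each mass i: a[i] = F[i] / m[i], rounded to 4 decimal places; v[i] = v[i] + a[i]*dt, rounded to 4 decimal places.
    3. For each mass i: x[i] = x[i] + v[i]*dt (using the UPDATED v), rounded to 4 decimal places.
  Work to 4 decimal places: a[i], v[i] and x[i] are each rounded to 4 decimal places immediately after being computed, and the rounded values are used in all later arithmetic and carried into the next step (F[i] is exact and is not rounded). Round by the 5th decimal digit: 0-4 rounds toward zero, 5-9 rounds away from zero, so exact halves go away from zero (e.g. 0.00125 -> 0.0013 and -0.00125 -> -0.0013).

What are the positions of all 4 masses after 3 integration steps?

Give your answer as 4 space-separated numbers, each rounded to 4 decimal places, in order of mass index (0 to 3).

Step 0: x=[6.0000 9.0000 13.0000 17.0000] v=[0.0000 0.0000 0.0000 0.0000]
Step 1: x=[5.8800 9.0400 13.0000 17.0000] v=[-0.6000 0.2000 0.0000 0.0000]
Step 2: x=[5.6512 9.1120 13.0016 17.0000] v=[-1.1440 0.3600 0.0080 0.0000]
Step 3: x=[5.3348 9.2012 13.0076 17.0001] v=[-1.5821 0.4458 0.0298 0.0003]

Answer: 5.3348 9.2012 13.0076 17.0001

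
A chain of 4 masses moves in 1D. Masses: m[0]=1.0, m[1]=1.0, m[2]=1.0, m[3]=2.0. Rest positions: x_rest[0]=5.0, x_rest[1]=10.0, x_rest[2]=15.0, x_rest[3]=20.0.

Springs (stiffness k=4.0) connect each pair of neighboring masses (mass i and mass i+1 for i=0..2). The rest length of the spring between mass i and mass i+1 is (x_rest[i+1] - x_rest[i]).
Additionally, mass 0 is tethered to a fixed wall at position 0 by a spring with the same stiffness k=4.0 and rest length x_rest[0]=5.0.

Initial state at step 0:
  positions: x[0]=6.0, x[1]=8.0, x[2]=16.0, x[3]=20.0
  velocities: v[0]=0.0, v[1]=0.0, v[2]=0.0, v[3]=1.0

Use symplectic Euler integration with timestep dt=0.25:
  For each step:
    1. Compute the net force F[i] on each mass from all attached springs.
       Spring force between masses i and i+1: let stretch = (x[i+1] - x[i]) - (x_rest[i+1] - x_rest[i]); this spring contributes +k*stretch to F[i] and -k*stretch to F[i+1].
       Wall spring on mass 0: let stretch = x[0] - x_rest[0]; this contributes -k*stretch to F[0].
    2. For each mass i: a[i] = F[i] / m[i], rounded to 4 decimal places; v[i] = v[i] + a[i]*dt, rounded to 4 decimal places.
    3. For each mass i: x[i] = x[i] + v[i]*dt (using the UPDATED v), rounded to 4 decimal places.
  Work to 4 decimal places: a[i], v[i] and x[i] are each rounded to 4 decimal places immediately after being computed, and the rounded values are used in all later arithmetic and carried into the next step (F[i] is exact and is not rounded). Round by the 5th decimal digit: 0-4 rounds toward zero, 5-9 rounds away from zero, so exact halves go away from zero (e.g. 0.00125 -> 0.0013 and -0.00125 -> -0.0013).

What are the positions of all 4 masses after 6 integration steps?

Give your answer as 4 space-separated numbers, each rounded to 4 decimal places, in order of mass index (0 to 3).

Answer: 6.6538 8.8496 17.2931 20.4395

Derivation:
Step 0: x=[6.0000 8.0000 16.0000 20.0000] v=[0.0000 0.0000 0.0000 1.0000]
Step 1: x=[5.0000 9.5000 15.0000 20.3750] v=[-4.0000 6.0000 -4.0000 1.5000]
Step 2: x=[3.8750 11.2500 13.9688 20.7031] v=[-4.5000 7.0000 -4.1250 1.3125]
Step 3: x=[3.6250 11.8360 13.9414 20.8145] v=[-1.0000 2.3438 -0.1095 0.4454]
Step 4: x=[4.5215 10.8956 15.1060 20.6917] v=[3.5860 -3.7618 4.6582 -0.4912]
Step 5: x=[5.8812 9.4142 16.6144 20.4957] v=[5.4386 -5.9255 6.0335 -0.7841]
Step 6: x=[6.6538 8.8496 17.2931 20.4395] v=[3.0904 -2.2583 2.7146 -0.2248]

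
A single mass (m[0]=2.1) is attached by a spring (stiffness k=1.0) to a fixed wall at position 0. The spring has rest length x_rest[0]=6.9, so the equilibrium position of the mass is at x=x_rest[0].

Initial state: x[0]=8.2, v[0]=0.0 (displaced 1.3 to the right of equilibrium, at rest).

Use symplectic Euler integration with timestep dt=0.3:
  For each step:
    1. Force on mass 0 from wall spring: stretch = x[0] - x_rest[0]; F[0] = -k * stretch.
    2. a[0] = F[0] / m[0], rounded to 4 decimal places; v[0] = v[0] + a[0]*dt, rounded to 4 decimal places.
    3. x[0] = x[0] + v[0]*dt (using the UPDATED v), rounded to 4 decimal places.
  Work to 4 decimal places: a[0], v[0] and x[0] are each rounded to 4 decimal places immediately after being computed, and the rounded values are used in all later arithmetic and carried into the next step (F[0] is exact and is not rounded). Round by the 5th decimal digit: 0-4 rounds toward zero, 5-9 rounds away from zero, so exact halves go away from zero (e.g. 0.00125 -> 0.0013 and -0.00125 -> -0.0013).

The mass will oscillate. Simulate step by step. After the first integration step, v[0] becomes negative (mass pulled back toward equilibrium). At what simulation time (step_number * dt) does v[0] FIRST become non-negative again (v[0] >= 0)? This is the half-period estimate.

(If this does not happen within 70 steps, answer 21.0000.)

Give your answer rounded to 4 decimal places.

Answer: 4.8000

Derivation:
Step 0: x=[8.2000] v=[0.0000]
Step 1: x=[8.1443] v=[-0.1857]
Step 2: x=[8.0353] v=[-0.3635]
Step 3: x=[7.8776] v=[-0.5257]
Step 4: x=[7.6780] v=[-0.6654]
Step 5: x=[7.4450] v=[-0.7766]
Step 6: x=[7.1887] v=[-0.8545]
Step 7: x=[6.9200] v=[-0.8958]
Step 8: x=[6.6504] v=[-0.8987]
Step 9: x=[6.3915] v=[-0.8630]
Step 10: x=[6.1544] v=[-0.7904]
Step 11: x=[5.9492] v=[-0.6839]
Step 12: x=[5.7848] v=[-0.5481]
Step 13: x=[5.6682] v=[-0.3888]
Step 14: x=[5.6044] v=[-0.2128]
Step 15: x=[5.5961] v=[-0.0277]
Step 16: x=[5.6437] v=[0.1586]
First v>=0 after going negative at step 16, time=4.8000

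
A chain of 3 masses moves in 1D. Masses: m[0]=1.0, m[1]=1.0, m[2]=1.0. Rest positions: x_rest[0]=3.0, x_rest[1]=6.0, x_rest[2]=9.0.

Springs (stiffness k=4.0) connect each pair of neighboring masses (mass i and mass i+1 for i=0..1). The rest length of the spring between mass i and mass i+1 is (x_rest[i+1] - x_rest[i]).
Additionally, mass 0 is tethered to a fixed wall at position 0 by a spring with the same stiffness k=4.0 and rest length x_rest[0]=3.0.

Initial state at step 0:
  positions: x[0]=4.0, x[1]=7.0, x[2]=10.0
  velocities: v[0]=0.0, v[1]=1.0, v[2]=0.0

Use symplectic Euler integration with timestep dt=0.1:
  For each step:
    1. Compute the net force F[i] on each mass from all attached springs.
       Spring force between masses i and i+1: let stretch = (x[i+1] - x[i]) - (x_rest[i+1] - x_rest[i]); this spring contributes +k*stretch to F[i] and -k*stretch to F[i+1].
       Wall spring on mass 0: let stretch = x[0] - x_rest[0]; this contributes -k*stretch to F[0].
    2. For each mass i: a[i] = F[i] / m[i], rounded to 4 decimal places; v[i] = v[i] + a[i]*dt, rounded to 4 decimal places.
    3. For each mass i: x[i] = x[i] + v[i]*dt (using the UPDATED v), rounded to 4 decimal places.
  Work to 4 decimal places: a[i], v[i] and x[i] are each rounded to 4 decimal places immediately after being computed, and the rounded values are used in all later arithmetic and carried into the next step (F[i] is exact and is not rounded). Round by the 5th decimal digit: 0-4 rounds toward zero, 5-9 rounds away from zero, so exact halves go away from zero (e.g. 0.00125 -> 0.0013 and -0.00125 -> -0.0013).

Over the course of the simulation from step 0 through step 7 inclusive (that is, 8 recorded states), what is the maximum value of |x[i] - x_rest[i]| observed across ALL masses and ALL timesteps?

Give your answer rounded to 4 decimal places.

Step 0: x=[4.0000 7.0000 10.0000] v=[0.0000 1.0000 0.0000]
Step 1: x=[3.9600 7.1000 10.0000] v=[-0.4000 1.0000 0.0000]
Step 2: x=[3.8872 7.1904 10.0040] v=[-0.7280 0.9040 0.0400]
Step 3: x=[3.7910 7.2612 10.0155] v=[-0.9616 0.7082 0.1146]
Step 4: x=[3.6820 7.3034 10.0368] v=[-1.0899 0.4218 0.2129]
Step 5: x=[3.5706 7.3101 10.0688] v=[-1.1141 0.0666 0.3195]
Step 6: x=[3.4660 7.2775 10.1104] v=[-1.0465 -0.3257 0.4160]
Step 7: x=[3.3752 7.2058 10.1587] v=[-0.9083 -0.7171 0.4828]
Max displacement = 1.3101

Answer: 1.3101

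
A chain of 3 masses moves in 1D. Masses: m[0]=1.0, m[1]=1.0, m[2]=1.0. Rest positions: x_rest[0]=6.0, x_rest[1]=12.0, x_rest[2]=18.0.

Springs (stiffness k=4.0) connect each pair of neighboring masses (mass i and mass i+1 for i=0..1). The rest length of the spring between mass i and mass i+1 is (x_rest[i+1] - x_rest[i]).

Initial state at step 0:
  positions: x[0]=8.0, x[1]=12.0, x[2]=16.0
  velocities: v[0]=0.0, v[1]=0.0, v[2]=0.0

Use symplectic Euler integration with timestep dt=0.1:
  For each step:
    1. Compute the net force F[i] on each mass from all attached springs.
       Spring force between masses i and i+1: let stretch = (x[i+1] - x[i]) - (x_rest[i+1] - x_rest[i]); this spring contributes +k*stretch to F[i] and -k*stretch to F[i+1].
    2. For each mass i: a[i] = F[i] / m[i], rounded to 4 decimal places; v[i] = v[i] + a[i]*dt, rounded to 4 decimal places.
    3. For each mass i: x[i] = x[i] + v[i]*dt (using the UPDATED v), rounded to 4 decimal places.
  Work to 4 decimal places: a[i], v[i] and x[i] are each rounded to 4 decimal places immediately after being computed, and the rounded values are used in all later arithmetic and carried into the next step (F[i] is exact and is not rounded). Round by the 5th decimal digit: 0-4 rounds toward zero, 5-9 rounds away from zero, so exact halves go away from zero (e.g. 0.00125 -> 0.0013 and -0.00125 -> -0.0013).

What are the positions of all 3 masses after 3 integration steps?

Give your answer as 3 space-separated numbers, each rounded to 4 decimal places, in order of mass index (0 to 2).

Answer: 7.5359 12.0000 16.4641

Derivation:
Step 0: x=[8.0000 12.0000 16.0000] v=[0.0000 0.0000 0.0000]
Step 1: x=[7.9200 12.0000 16.0800] v=[-0.8000 0.0000 0.8000]
Step 2: x=[7.7632 12.0000 16.2368] v=[-1.5680 0.0000 1.5680]
Step 3: x=[7.5359 12.0000 16.4641] v=[-2.2733 0.0000 2.2733]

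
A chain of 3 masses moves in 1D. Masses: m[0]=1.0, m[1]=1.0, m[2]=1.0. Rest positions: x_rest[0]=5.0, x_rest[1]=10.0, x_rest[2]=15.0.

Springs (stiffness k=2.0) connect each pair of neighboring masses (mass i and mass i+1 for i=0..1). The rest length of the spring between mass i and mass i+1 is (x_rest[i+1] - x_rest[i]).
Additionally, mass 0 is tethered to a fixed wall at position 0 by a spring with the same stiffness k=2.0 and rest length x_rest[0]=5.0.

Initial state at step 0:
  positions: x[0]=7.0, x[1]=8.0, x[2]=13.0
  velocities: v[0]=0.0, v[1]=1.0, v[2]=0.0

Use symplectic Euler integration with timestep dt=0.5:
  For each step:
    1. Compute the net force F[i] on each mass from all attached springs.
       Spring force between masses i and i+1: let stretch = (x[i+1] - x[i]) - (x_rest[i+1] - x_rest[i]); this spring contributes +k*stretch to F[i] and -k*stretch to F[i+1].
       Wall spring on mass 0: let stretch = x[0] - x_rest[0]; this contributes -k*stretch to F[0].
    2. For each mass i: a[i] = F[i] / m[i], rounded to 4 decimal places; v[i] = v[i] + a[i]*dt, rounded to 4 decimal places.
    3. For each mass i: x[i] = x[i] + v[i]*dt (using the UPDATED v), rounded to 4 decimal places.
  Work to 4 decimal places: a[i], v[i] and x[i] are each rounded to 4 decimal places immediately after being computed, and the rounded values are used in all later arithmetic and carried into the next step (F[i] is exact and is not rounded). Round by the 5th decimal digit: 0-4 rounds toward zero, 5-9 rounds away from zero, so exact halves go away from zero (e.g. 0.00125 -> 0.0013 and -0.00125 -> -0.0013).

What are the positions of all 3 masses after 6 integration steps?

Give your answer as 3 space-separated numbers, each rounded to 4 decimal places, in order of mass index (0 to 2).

Answer: 5.4532 13.7032 14.3282

Derivation:
Step 0: x=[7.0000 8.0000 13.0000] v=[0.0000 1.0000 0.0000]
Step 1: x=[4.0000 10.5000 13.0000] v=[-6.0000 5.0000 0.0000]
Step 2: x=[2.2500 11.0000 14.2500] v=[-3.5000 1.0000 2.5000]
Step 3: x=[3.7500 8.7500 16.3750] v=[3.0000 -4.5000 4.2500]
Step 4: x=[5.8750 7.8125 17.1875] v=[4.2500 -1.8750 1.6250]
Step 5: x=[6.0313 10.5938 15.8125] v=[0.3125 5.5625 -2.7500]
Step 6: x=[5.4532 13.7032 14.3282] v=[-1.1563 6.2187 -2.9687]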